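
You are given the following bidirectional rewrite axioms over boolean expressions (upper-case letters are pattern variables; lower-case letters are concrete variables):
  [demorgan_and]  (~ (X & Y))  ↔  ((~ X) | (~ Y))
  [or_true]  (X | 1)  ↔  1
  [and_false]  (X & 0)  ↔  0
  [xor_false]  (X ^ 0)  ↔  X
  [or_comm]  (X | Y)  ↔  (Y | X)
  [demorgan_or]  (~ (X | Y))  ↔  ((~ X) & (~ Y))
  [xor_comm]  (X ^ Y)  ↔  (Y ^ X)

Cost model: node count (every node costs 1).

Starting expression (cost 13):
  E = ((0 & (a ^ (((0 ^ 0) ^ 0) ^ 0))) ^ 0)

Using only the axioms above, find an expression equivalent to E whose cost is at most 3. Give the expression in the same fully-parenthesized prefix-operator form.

1. [xor_false →] (((0 ^ 0) ^ 0) ^ 0)  →  ((0 ^ 0) ^ 0);  E = ((0 & (a ^ ((0 ^ 0) ^ 0))) ^ 0)
2. [xor_false →] ((0 ^ 0) ^ 0)  →  (0 ^ 0);  E = ((0 & (a ^ (0 ^ 0))) ^ 0)
3. [xor_false →] (0 ^ 0)  →  0;  E = ((0 & (a ^ 0)) ^ 0)
4. [xor_false →] ((0 & (a ^ 0)) ^ 0)  →  (0 & (a ^ 0))
5. [xor_false →] (a ^ 0)  →  a;  cost 3 ≤ 3, done

(0 & a)   [cost 3]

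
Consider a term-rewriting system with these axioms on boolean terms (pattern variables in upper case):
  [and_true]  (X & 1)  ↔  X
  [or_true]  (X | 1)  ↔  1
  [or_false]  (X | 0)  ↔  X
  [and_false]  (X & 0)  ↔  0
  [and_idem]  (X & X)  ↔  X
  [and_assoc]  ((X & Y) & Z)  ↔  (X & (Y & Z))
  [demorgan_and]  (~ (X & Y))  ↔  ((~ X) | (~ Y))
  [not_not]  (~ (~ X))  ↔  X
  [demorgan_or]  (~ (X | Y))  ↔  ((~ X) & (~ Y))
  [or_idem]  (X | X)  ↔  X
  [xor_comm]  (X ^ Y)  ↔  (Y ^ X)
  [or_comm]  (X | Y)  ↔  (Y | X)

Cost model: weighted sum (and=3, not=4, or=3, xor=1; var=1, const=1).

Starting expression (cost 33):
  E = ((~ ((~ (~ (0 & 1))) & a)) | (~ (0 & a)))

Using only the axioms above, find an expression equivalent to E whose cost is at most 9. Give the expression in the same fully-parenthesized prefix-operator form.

1. [and_true →] (0 & 1)  →  0;  E = ((~ ((~ (~ 0)) & a)) | (~ (0 & a)))
2. [not_not →] (~ (~ 0))  →  0;  E = ((~ (0 & a)) | (~ (0 & a)))
3. [or_idem →] ((~ (0 & a)) | (~ (0 & a)))  →  (~ (0 & a));  cost 9 ≤ 9, done

(~ (0 & a))   [cost 9]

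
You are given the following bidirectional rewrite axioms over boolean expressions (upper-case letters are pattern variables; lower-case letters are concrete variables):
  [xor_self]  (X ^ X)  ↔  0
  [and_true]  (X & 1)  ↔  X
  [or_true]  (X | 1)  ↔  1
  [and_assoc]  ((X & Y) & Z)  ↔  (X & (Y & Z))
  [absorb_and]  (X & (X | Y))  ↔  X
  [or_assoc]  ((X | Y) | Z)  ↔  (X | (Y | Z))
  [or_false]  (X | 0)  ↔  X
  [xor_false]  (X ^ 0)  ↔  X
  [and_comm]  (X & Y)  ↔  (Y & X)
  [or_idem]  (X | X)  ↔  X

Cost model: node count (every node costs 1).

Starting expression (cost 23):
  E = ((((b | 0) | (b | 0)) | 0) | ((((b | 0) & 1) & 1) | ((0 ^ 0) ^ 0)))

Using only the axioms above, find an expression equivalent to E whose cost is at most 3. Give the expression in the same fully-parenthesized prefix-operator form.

1. [and_true →] ((b | 0) & 1)  →  (b | 0);  E = ((((b | 0) | (b | 0)) | 0) | (((b | 0) & 1) | ((0 ^ 0) ^ 0)))
2. [xor_false →] (0 ^ 0)  →  0;  E = ((((b | 0) | (b | 0)) | 0) | (((b | 0) & 1) | (0 ^ 0)))
3. [or_assoc →] (((b | 0) | (b | 0)) | 0)  →  ((b | 0) | ((b | 0) | 0));  E = (((b | 0) | ((b | 0) | 0)) | (((b | 0) & 1) | (0 ^ 0)))
4. [or_false →] ((b | 0) | 0)  →  (b | 0);  E = (((b | 0) | (b | 0)) | (((b | 0) & 1) | (0 ^ 0)))
5. [or_idem →] ((b | 0) | (b | 0))  →  (b | 0);  E = ((b | 0) | (((b | 0) & 1) | (0 ^ 0)))
6. [xor_false →] (0 ^ 0)  →  0;  E = ((b | 0) | (((b | 0) & 1) | 0))
7. [or_false →] (((b | 0) & 1) | 0)  →  ((b | 0) & 1);  E = ((b | 0) | ((b | 0) & 1))
8. [and_true →] ((b | 0) & 1)  →  (b | 0);  E = ((b | 0) | (b | 0))
9. [or_idem →] ((b | 0) | (b | 0))  →  (b | 0);  cost 3 ≤ 3, done

(b | 0)   [cost 3]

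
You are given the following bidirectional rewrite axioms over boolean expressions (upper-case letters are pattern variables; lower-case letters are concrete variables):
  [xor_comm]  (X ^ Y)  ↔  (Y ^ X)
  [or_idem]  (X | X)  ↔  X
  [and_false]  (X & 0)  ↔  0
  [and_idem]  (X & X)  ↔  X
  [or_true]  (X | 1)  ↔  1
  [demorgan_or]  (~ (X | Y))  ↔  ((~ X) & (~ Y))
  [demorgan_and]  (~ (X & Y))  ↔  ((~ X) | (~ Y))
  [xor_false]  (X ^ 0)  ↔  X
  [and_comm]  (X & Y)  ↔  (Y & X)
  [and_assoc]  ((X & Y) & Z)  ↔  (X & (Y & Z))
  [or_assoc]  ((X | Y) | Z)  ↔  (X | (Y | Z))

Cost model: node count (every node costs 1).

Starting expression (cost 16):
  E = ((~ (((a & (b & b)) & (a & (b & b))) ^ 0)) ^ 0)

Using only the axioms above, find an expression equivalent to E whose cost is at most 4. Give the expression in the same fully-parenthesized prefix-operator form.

(1) ((a & (b & b)) & (a & (b & b)))  =[and_idem →]=  (a & (b & b))    ⊢ ((~ ((a & (b & b)) ^ 0)) ^ 0)
(2) ((~ ((a & (b & b)) ^ 0)) ^ 0)  =[xor_false →]=  (~ ((a & (b & b)) ^ 0))
(3) ((a & (b & b)) ^ 0)  =[xor_false →]=  (a & (b & b))    ⊢ (~ (a & (b & b)))
(4) (b & b)  =[and_idem →]=  b    ⊢ cost 4, within 4

(~ (a & b))   [cost 4]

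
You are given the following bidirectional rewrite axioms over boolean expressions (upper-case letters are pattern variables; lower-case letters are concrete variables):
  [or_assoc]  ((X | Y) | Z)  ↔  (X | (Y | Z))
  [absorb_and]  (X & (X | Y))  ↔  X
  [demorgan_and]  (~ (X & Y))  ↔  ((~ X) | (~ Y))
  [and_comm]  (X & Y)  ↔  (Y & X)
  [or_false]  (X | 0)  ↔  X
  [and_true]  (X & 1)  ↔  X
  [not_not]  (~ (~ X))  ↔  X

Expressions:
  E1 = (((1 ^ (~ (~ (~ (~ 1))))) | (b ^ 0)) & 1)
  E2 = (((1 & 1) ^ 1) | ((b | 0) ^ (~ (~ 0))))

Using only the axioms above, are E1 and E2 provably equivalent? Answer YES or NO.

step 1: not_not (→) rewrites (~ (~ (~ 1))) into (~ 1), now (((1 ^ (~ (~ 1))) | (b ^ 0)) & 1)
step 2: not_not (→) rewrites (~ (~ 1)) into 1, now (((1 ^ 1) | (b ^ 0)) & 1)
step 3: and_true (→) rewrites (((1 ^ 1) | (b ^ 0)) & 1) into ((1 ^ 1) | (b ^ 0))
step 4: or_false (←) rewrites b into (b | 0), now ((1 ^ 1) | ((b | 0) ^ 0))
step 5: not_not (←) rewrites 0 into (~ (~ 0)), now ((1 ^ 1) | ((b | 0) ^ (~ (~ 0))))
step 6: and_true (←) rewrites 1 into (1 & 1), which is E2

YES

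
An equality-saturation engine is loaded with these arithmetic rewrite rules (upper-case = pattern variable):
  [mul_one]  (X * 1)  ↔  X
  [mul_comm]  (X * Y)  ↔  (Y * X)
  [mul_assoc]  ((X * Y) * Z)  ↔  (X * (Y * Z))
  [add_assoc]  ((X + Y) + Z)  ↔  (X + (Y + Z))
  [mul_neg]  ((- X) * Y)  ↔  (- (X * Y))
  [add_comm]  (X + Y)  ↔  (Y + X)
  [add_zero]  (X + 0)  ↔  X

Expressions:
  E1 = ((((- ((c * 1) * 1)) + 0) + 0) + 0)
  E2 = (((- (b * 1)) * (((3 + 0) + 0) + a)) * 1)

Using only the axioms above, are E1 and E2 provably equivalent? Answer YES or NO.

NO

Every axiom is a valid identity, so a rewrite proof would force E1 and E2 to agree under every assignment.
At a=0, b=0, c=1: E1 = -1 but E2 = 0; they differ, so no derivation exists.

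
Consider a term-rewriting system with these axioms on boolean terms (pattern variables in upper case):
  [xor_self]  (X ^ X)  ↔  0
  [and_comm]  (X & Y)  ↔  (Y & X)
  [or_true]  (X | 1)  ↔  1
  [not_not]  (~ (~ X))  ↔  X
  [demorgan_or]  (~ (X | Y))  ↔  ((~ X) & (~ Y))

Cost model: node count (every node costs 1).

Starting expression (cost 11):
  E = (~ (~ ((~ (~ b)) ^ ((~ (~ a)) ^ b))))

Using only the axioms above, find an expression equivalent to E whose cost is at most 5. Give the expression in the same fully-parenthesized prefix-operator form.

step 1: not_not (→) rewrites (~ (~ a)) into a, now (~ (~ ((~ (~ b)) ^ (a ^ b))))
step 2: not_not (→) rewrites (~ (~ ((~ (~ b)) ^ (a ^ b)))) into ((~ (~ b)) ^ (a ^ b))
step 3: not_not (→) rewrites (~ (~ b)) into b, reaching cost 5 (bound 5)

(b ^ (a ^ b))   [cost 5]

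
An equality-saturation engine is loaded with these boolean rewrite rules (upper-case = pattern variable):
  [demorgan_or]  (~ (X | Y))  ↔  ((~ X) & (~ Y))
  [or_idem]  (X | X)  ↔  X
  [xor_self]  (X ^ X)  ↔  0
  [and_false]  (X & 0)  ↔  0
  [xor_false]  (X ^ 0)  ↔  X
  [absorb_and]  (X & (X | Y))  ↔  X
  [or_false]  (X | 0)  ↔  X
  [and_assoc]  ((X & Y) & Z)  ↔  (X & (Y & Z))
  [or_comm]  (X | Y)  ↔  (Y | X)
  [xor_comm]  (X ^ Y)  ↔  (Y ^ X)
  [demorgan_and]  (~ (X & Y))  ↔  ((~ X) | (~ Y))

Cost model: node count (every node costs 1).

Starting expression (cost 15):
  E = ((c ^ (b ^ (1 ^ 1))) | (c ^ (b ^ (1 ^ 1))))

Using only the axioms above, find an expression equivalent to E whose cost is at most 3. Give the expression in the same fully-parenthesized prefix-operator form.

1. [or_idem →] ((c ^ (b ^ (1 ^ 1))) | (c ^ (b ^ (1 ^ 1))))  →  (c ^ (b ^ (1 ^ 1)))
2. [xor_self →] (1 ^ 1)  →  0;  E = (c ^ (b ^ 0))
3. [xor_false →] (b ^ 0)  →  b;  cost 3 ≤ 3, done

(c ^ b)   [cost 3]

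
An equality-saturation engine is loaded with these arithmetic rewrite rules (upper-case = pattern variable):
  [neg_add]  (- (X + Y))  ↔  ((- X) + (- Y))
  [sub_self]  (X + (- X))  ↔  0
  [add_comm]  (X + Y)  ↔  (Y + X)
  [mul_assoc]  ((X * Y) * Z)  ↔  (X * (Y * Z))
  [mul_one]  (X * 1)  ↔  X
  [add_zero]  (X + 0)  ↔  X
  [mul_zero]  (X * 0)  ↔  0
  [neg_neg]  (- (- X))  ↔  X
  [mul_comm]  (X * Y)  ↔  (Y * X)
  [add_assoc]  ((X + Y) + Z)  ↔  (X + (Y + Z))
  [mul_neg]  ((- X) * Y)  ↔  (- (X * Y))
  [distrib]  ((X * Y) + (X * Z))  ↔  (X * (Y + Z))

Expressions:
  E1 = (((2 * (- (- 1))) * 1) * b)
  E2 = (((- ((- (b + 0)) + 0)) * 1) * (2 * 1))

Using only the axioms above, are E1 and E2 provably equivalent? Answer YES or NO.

YES

(1) ((2 * (- (- 1))) * 1)  =[mul_one →]=  (2 * (- (- 1)))    ⊢ ((2 * (- (- 1))) * b)
(2) (- (- 1))  =[neg_neg →]=  1    ⊢ ((2 * 1) * b)
(3) (2 * 1)  =[mul_one →]=  2    ⊢ (2 * b)
(4) (2 * b)  =[mul_comm →]=  (b * 2)
(5) b  =[neg_neg ←]=  (- (- b))    ⊢ ((- (- b)) * 2)
(6) 2  =[mul_one ←]=  (2 * 1)    ⊢ ((- (- b)) * (2 * 1))
(7) (- (- b))  =[mul_one ←]=  ((- (- b)) * 1)    ⊢ (((- (- b)) * 1) * (2 * 1))
(8) (- b)  =[add_zero ←]=  ((- b) + 0)    ⊢ (((- ((- b) + 0)) * 1) * (2 * 1))
(9) b  =[add_zero ←]=  (b + 0)    ⊢ E2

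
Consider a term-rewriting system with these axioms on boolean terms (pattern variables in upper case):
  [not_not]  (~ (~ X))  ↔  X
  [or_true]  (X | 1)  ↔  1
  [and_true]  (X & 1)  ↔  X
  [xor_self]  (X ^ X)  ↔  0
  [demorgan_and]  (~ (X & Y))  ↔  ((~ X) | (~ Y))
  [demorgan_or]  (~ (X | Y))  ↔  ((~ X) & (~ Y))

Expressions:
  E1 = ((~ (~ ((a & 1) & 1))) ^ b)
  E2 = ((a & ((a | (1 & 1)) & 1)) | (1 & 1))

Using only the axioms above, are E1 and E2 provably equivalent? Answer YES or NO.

NO

Every axiom is a valid identity, so a rewrite proof would force E1 and E2 to agree under every assignment.
At a=0, b=0: E1 = 0 but E2 = 1; they differ, so no derivation exists.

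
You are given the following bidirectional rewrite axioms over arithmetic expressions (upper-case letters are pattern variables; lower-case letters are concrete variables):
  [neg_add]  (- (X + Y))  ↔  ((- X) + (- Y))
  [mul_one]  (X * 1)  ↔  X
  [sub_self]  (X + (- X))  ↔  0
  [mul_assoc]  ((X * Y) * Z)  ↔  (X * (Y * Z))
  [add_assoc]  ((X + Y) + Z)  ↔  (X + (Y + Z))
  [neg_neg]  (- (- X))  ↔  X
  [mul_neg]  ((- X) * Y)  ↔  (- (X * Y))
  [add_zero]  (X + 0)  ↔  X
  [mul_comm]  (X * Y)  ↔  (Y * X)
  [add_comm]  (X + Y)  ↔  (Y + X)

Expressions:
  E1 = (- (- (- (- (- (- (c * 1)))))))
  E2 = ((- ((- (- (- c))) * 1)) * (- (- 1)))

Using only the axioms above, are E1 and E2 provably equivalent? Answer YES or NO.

1. [neg_neg →] (- (- (c * 1)))  →  (c * 1);  E1 = (- (- (- (- (c * 1)))))
2. [mul_one →] (c * 1)  →  c;  E1 = (- (- (- (- c))))
3. [neg_neg →] (- (- (- c)))  →  (- c);  E1 = (- (- c))
4. [mul_one ←] (- c)  →  ((- c) * 1);  E1 = (- ((- c) * 1))
5. [mul_one ←] (- ((- c) * 1))  →  ((- ((- c) * 1)) * 1)
6. [neg_neg ←] 1  →  (- (- 1));  E1 = ((- ((- c) * 1)) * (- (- 1)))
7. [neg_neg ←] c  →  (- (- c));  this is E2

YES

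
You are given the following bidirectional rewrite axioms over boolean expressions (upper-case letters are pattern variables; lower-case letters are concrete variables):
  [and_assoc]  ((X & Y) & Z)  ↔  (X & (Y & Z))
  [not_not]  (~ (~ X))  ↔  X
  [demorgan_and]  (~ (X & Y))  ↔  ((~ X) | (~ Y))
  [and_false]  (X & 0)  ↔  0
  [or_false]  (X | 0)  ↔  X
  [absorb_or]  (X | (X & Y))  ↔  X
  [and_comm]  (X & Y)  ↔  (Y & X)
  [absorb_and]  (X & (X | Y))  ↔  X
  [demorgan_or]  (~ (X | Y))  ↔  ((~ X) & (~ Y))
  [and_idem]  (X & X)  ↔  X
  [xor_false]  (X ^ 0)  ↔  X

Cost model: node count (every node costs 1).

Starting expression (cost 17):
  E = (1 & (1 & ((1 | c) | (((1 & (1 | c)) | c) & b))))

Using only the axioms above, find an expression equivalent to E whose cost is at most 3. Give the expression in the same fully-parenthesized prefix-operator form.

(1 & 1)   [cost 3]

(1) (1 & (1 | c))  =[absorb_and →]=  1    ⊢ (1 & (1 & ((1 | c) | ((1 | c) & b))))
(2) ((1 | c) | ((1 | c) & b))  =[absorb_or →]=  (1 | c)    ⊢ (1 & (1 & (1 | c)))
(3) (1 & (1 | c))  =[absorb_and →]=  1    ⊢ cost 3, within 3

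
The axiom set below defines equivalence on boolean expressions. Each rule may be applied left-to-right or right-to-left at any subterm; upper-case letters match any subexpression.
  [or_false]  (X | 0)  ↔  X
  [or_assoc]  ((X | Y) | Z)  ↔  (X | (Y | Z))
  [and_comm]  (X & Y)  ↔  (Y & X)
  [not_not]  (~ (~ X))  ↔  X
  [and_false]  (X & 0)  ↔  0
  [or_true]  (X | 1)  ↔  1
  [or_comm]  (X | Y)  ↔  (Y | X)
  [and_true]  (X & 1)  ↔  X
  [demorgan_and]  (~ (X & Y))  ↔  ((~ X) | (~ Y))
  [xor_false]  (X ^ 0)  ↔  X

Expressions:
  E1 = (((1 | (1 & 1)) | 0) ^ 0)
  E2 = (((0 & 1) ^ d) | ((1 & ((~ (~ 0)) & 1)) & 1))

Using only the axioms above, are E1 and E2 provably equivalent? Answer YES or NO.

NO

Every axiom is a valid identity, so a rewrite proof would force E1 and E2 to agree under every assignment.
At d=0: E1 = 1 but E2 = 0; they differ, so no derivation exists.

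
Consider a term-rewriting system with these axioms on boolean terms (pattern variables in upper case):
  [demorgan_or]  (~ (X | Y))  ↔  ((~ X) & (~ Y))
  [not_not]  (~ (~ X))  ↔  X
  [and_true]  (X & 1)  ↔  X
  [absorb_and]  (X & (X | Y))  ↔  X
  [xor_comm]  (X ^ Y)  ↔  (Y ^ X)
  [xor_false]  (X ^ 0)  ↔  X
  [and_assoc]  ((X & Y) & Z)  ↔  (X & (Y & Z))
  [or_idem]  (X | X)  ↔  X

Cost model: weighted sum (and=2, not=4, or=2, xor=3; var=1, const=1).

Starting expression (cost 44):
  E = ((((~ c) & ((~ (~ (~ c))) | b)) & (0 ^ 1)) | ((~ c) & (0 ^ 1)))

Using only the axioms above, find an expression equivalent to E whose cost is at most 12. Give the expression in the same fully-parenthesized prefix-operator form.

step 1: not_not (→) rewrites (~ (~ c)) into c, now ((((~ c) & ((~ c) | b)) & (0 ^ 1)) | ((~ c) & (0 ^ 1)))
step 2: absorb_and (→) rewrites ((~ c) & ((~ c) | b)) into (~ c), now (((~ c) & (0 ^ 1)) | ((~ c) & (0 ^ 1)))
step 3: or_idem (→) rewrites (((~ c) & (0 ^ 1)) | ((~ c) & (0 ^ 1))) into ((~ c) & (0 ^ 1)), reaching cost 12 (bound 12)

((~ c) & (0 ^ 1))   [cost 12]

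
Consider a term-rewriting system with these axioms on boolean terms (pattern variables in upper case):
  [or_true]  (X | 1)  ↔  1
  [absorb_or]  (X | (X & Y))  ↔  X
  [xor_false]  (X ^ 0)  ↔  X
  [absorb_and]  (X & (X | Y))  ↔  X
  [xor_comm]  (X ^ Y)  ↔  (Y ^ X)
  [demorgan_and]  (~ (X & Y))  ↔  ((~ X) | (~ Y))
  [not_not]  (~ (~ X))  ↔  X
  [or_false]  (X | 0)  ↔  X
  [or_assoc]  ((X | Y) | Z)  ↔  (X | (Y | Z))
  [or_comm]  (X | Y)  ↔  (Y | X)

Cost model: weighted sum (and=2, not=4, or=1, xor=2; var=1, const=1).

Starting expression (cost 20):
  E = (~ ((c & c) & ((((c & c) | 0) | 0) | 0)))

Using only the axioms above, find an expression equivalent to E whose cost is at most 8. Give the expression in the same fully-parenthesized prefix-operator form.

(~ (c & c))   [cost 8]

1. [or_false →] ((c & c) | 0)  →  (c & c);  E = (~ ((c & c) & (((c & c) | 0) | 0)))
2. [or_false →] ((c & c) | 0)  →  (c & c);  E = (~ ((c & c) & ((c & c) | 0)))
3. [absorb_and →] ((c & c) & ((c & c) | 0))  →  (c & c);  cost 8 ≤ 8, done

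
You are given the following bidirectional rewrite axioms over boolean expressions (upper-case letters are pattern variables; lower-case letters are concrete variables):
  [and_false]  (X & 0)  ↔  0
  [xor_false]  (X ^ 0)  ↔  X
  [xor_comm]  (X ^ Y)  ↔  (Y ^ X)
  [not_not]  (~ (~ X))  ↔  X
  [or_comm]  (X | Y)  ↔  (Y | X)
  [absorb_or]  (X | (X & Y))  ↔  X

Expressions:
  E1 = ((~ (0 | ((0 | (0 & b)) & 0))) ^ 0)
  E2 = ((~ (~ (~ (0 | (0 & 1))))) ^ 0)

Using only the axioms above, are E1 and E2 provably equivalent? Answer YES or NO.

1. [xor_false →] ((~ (0 | ((0 | (0 & b)) & 0))) ^ 0)  →  (~ (0 | ((0 | (0 & b)) & 0)))
2. [absorb_or →] (0 | (0 & b))  →  0;  E1 = (~ (0 | (0 & 0)))
3. [absorb_or →] (0 | (0 & 0))  →  0;  E1 = (~ 0)
4. [xor_false ←] (~ 0)  →  ((~ 0) ^ 0)
5. [absorb_or ←] 0  →  (0 | (0 & 1));  E1 = ((~ (0 | (0 & 1))) ^ 0)
6. [not_not ←] (0 | (0 & 1))  →  (~ (~ (0 | (0 & 1))));  this is E2

YES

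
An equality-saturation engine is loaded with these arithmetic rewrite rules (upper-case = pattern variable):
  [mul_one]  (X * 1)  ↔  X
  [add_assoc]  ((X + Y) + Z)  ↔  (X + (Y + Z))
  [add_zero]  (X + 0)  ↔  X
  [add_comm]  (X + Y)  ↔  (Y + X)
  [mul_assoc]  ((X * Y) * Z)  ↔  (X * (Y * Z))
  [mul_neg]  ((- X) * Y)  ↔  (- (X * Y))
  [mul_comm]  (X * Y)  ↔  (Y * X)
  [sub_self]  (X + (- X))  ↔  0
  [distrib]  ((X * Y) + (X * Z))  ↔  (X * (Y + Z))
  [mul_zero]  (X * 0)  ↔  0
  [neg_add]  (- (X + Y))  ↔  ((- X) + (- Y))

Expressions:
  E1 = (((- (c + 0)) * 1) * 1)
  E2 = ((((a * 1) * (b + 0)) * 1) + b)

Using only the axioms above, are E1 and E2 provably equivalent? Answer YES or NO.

All listed rules preserve value, hence provable equivalence implies equal values everywhere; look for a separating assignment.
a=0, b=0, c=1 gives E1 ↦ -1, E2 ↦ 0; values differ ⇒ not provably equivalent.

NO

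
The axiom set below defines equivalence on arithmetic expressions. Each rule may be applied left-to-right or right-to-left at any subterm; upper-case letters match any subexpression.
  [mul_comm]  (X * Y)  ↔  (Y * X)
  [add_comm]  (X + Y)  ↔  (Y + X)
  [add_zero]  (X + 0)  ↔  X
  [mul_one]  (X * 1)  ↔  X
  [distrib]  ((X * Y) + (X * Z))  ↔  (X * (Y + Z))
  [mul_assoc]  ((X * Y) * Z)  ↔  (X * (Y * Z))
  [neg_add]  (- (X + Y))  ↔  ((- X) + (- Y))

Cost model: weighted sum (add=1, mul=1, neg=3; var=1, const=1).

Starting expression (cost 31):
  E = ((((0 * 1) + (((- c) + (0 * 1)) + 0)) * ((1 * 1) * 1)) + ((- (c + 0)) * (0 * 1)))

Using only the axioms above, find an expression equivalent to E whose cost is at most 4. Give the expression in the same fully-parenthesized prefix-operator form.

(- c)   [cost 4]

step 1: add_zero (→) rewrites (((- c) + (0 * 1)) + 0) into ((- c) + (0 * 1)), now ((((0 * 1) + ((- c) + (0 * 1))) * ((1 * 1) * 1)) + ((- (c + 0)) * (0 * 1)))
step 2: mul_one (→) rewrites (0 * 1) into 0, now (((0 + ((- c) + (0 * 1))) * ((1 * 1) * 1)) + ((- (c + 0)) * (0 * 1)))
step 3: add_comm (→) rewrites (0 + ((- c) + (0 * 1))) into (((- c) + (0 * 1)) + 0), now (((((- c) + (0 * 1)) + 0) * ((1 * 1) * 1)) + ((- (c + 0)) * (0 * 1)))
step 4: mul_one (→) rewrites (1 * 1) into 1, now (((((- c) + (0 * 1)) + 0) * (1 * 1)) + ((- (c + 0)) * (0 * 1)))
step 5: mul_one (→) rewrites (1 * 1) into 1, now (((((- c) + (0 * 1)) + 0) * 1) + ((- (c + 0)) * (0 * 1)))
step 6: mul_one (→) rewrites (0 * 1) into 0, now (((((- c) + 0) + 0) * 1) + ((- (c + 0)) * (0 * 1)))
step 7: add_zero (→) rewrites ((- c) + 0) into (- c), now ((((- c) + 0) * 1) + ((- (c + 0)) * (0 * 1)))
step 8: add_zero (→) rewrites ((- c) + 0) into (- c), now (((- c) * 1) + ((- (c + 0)) * (0 * 1)))
step 9: add_zero (→) rewrites (c + 0) into c, now (((- c) * 1) + ((- c) * (0 * 1)))
step 10: mul_one (→) rewrites (0 * 1) into 0, now (((- c) * 1) + ((- c) * 0))
step 11: distrib (→) rewrites (((- c) * 1) + ((- c) * 0)) into ((- c) * (1 + 0))
step 12: add_zero (→) rewrites (1 + 0) into 1, now ((- c) * 1)
step 13: mul_one (→) rewrites ((- c) * 1) into (- c), reaching cost 4 (bound 4)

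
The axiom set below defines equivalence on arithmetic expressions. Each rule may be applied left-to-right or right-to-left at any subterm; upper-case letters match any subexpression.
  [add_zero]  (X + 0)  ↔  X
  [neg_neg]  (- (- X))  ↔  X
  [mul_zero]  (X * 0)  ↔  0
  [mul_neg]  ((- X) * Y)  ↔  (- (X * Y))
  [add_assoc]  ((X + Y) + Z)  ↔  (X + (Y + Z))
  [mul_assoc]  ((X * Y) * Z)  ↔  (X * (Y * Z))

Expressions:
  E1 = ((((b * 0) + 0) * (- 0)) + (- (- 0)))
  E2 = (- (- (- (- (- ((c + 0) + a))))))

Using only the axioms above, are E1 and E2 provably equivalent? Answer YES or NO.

NO

Every axiom is a valid identity, so a rewrite proof would force E1 and E2 to agree under every assignment.
At a=0, b=0, c=1: E1 = 0 but E2 = -1; they differ, so no derivation exists.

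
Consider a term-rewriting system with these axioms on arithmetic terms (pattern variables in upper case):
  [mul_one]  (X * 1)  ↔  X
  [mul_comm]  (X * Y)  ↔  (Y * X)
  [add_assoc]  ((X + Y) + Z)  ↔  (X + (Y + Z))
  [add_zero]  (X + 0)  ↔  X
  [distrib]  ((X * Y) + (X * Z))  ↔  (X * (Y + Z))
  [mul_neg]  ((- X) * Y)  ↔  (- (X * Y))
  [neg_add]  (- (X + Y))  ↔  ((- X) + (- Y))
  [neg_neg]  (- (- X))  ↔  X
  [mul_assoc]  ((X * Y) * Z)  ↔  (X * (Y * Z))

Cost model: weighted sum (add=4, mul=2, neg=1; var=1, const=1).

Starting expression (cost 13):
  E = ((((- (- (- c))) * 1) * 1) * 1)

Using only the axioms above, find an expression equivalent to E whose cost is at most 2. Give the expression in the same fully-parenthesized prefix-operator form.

(- c)   [cost 2]

1. [mul_one →] ((((- (- (- c))) * 1) * 1) * 1)  →  (((- (- (- c))) * 1) * 1)
2. [mul_one →] (((- (- (- c))) * 1) * 1)  →  ((- (- (- c))) * 1)
3. [mul_one →] ((- (- (- c))) * 1)  →  (- (- (- c)))
4. [neg_neg →] (- (- (- c)))  →  (- c);  cost 2 ≤ 2, done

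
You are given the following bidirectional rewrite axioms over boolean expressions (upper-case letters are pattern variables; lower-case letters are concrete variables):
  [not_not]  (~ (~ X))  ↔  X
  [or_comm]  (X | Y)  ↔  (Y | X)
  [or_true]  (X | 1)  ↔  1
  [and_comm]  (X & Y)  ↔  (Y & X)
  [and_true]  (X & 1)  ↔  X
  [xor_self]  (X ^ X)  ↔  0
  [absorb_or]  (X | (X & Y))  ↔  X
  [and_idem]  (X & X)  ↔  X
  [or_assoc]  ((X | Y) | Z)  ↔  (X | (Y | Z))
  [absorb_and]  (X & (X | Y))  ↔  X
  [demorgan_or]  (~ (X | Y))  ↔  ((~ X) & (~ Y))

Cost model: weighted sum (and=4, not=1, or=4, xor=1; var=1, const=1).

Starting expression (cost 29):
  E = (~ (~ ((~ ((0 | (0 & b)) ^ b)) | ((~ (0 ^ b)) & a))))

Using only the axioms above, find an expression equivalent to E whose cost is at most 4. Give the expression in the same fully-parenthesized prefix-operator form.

step 1: not_not (→) rewrites (~ (~ ((~ ((0 | (0 & b)) ^ b)) | ((~ (0 ^ b)) & a)))) into ((~ ((0 | (0 & b)) ^ b)) | ((~ (0 ^ b)) & a))
step 2: absorb_or (→) rewrites (0 | (0 & b)) into 0, now ((~ (0 ^ b)) | ((~ (0 ^ b)) & a))
step 3: absorb_or (→) rewrites ((~ (0 ^ b)) | ((~ (0 ^ b)) & a)) into (~ (0 ^ b)), reaching cost 4 (bound 4)

(~ (0 ^ b))   [cost 4]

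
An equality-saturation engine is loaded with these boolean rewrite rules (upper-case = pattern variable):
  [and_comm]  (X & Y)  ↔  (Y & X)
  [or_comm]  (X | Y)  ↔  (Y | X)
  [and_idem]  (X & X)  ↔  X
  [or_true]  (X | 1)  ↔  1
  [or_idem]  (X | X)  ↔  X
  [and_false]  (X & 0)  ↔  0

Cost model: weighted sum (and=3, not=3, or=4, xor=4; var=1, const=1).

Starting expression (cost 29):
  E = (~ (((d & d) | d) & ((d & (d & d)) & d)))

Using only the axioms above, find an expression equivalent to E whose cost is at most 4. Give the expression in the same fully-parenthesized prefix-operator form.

(~ d)   [cost 4]

1. [and_idem →] (d & d)  →  d;  E = (~ (((d & d) | d) & ((d & d) & d)))
2. [and_idem →] (d & d)  →  d;  E = (~ ((d | d) & ((d & d) & d)))
3. [and_idem →] (d & d)  →  d;  E = (~ ((d | d) & (d & d)))
4. [and_comm →] ((d | d) & (d & d))  →  ((d & d) & (d | d));  E = (~ ((d & d) & (d | d)))
5. [and_idem →] (d & d)  →  d;  E = (~ (d & (d | d)))
6. [or_idem →] (d | d)  →  d;  E = (~ (d & d))
7. [and_idem →] (d & d)  →  d;  cost 4 ≤ 4, done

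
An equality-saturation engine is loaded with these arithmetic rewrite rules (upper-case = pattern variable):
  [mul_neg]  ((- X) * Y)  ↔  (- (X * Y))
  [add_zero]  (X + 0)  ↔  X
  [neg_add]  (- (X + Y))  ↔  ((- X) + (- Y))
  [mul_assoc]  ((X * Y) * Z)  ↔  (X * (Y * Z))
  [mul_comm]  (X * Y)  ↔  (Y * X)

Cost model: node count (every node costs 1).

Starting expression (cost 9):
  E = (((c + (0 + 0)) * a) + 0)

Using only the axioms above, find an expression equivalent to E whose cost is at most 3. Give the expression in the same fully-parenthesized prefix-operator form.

step 1: add_zero (→) rewrites (((c + (0 + 0)) * a) + 0) into ((c + (0 + 0)) * a)
step 2: add_zero (→) rewrites (0 + 0) into 0, now ((c + 0) * a)
step 3: add_zero (→) rewrites (c + 0) into c, reaching cost 3 (bound 3)

(c * a)   [cost 3]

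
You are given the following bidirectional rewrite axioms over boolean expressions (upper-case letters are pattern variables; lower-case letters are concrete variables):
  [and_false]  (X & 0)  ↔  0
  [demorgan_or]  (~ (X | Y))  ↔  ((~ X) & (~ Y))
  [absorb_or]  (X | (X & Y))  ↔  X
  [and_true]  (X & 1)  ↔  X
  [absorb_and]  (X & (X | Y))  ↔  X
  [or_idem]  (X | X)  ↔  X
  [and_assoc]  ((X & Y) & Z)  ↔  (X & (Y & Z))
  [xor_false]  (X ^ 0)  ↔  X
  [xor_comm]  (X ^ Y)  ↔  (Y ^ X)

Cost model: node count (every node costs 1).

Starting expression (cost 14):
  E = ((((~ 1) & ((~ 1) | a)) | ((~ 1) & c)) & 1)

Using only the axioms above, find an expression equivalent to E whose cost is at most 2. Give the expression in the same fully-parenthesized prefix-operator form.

(~ 1)   [cost 2]

1. [and_true →] ((((~ 1) & ((~ 1) | a)) | ((~ 1) & c)) & 1)  →  (((~ 1) & ((~ 1) | a)) | ((~ 1) & c))
2. [absorb_and →] ((~ 1) & ((~ 1) | a))  →  (~ 1);  E = ((~ 1) | ((~ 1) & c))
3. [absorb_or →] ((~ 1) | ((~ 1) & c))  →  (~ 1);  cost 2 ≤ 2, done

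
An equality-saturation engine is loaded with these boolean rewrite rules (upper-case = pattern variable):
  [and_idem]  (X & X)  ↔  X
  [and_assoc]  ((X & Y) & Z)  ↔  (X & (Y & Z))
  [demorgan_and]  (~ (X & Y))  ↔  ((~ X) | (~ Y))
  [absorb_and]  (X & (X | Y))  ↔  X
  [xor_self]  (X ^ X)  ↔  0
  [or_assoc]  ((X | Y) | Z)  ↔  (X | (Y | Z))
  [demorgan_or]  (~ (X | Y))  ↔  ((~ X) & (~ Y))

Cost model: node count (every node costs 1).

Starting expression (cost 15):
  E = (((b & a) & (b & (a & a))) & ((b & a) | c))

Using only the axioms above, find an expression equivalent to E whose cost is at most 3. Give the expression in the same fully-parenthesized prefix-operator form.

(b & a)   [cost 3]

1. [and_idem →] (a & a)  →  a;  E = (((b & a) & (b & a)) & ((b & a) | c))
2. [and_idem →] ((b & a) & (b & a))  →  (b & a);  E = ((b & a) & ((b & a) | c))
3. [absorb_and →] ((b & a) & ((b & a) | c))  →  (b & a);  cost 3 ≤ 3, done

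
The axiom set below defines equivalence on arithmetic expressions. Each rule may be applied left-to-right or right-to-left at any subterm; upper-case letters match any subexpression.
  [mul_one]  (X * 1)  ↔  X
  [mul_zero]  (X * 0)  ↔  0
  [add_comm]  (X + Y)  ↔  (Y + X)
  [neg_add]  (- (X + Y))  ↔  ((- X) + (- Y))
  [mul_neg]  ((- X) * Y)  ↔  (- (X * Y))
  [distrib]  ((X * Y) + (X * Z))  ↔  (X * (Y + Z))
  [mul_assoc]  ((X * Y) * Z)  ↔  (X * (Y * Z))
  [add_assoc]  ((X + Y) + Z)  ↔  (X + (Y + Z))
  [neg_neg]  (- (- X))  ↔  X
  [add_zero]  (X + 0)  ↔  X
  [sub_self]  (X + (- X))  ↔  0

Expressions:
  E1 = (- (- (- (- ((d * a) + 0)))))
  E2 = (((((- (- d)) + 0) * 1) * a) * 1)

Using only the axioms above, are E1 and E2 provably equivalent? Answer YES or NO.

YES

step 1: neg_neg (→) rewrites (- (- (- ((d * a) + 0)))) into (- ((d * a) + 0)), now (- (- ((d * a) + 0)))
step 2: add_zero (→) rewrites ((d * a) + 0) into (d * a), now (- (- (d * a)))
step 3: neg_neg (→) rewrites (- (- (d * a))) into (d * a)
step 4: mul_one (←) rewrites d into (d * 1), now ((d * 1) * a)
step 5: mul_one (←) rewrites ((d * 1) * a) into (((d * 1) * a) * 1)
step 6: add_zero (←) rewrites d into (d + 0), now ((((d + 0) * 1) * a) * 1)
step 7: neg_neg (←) rewrites d into (- (- d)), which is E2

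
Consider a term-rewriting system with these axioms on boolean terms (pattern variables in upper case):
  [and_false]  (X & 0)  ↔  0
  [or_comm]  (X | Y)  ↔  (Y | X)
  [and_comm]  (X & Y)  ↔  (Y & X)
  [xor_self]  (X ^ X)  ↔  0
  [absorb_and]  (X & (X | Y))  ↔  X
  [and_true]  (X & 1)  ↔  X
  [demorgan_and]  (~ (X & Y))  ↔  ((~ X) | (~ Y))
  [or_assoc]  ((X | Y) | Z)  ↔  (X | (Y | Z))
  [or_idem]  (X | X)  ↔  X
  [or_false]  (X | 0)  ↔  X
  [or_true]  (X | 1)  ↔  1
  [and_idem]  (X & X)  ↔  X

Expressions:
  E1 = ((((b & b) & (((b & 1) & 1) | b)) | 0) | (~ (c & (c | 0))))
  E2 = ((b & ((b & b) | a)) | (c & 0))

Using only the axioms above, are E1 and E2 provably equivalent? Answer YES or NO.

NO

Every axiom is a valid identity, so a rewrite proof would force E1 and E2 to agree under every assignment.
At a=0, b=0, c=0: E1 = 1 but E2 = 0; they differ, so no derivation exists.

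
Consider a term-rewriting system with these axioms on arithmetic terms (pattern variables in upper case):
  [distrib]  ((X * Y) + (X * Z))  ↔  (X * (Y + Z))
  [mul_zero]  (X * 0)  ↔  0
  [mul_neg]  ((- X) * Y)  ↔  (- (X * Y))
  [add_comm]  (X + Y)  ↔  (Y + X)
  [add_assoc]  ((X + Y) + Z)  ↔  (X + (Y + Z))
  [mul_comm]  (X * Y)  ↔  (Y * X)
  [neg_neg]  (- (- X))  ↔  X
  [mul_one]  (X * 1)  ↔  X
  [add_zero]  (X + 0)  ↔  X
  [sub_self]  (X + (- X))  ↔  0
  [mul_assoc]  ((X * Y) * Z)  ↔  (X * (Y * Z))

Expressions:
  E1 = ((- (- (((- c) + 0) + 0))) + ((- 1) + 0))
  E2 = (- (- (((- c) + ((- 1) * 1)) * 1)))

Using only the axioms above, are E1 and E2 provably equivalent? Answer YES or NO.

step 1: add_zero (→) rewrites (((- c) + 0) + 0) into ((- c) + 0), now ((- (- ((- c) + 0))) + ((- 1) + 0))
step 2: add_zero (→) rewrites ((- c) + 0) into (- c), now ((- (- (- c))) + ((- 1) + 0))
step 3: add_zero (→) rewrites ((- 1) + 0) into (- 1), now ((- (- (- c))) + (- 1))
step 4: neg_neg (→) rewrites (- (- (- c))) into (- c), now ((- c) + (- 1))
step 5: neg_neg (←) rewrites ((- c) + (- 1)) into (- (- ((- c) + (- 1))))
step 6: mul_one (←) rewrites (- 1) into ((- 1) * 1), now (- (- ((- c) + ((- 1) * 1))))
step 7: mul_one (←) rewrites ((- c) + ((- 1) * 1)) into (((- c) + ((- 1) * 1)) * 1), which is E2

YES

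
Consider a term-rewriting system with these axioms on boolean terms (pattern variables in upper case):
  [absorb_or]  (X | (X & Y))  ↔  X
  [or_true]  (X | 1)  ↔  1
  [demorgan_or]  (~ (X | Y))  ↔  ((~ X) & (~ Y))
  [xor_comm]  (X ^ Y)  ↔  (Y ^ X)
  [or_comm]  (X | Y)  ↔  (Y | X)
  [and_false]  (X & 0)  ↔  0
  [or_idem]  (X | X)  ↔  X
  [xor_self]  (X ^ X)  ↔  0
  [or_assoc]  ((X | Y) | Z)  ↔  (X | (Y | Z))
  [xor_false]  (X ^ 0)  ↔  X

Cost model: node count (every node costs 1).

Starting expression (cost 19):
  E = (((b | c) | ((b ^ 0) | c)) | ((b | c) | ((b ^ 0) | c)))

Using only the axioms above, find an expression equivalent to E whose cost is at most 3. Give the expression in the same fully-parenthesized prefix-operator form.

step 1: or_idem (→) rewrites (((b | c) | ((b ^ 0) | c)) | ((b | c) | ((b ^ 0) | c))) into ((b | c) | ((b ^ 0) | c))
step 2: xor_false (→) rewrites (b ^ 0) into b, now ((b | c) | (b | c))
step 3: or_idem (→) rewrites ((b | c) | (b | c)) into (b | c), reaching cost 3 (bound 3)

(b | c)   [cost 3]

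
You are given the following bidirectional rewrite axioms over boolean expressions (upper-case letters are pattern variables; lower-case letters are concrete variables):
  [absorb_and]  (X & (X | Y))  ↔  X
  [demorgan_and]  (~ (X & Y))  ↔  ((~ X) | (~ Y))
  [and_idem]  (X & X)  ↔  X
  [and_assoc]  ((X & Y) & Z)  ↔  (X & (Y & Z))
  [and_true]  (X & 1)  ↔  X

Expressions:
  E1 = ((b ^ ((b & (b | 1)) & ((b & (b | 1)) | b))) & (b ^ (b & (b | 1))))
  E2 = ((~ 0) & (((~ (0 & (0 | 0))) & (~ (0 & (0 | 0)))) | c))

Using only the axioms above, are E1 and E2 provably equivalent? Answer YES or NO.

All listed rules preserve value, hence provable equivalence implies equal values everywhere; look for a separating assignment.
b=0, c=0 gives E1 ↦ 0, E2 ↦ 1; values differ ⇒ not provably equivalent.

NO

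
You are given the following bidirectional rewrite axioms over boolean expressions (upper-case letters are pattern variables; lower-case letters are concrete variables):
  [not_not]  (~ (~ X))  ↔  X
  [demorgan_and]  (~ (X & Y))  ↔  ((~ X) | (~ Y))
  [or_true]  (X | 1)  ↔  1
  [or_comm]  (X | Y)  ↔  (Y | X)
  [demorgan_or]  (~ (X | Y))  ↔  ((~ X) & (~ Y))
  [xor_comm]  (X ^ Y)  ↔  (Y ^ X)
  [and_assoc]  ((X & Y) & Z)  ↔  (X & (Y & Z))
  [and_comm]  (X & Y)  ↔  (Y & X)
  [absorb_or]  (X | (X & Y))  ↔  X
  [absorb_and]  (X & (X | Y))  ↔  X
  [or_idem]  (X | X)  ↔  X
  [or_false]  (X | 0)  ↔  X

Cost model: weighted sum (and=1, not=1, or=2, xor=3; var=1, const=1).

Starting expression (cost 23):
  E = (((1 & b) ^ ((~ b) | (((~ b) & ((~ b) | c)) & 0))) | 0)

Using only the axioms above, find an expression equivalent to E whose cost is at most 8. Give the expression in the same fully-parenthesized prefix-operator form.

1. [absorb_and →] ((~ b) & ((~ b) | c))  →  (~ b);  E = (((1 & b) ^ ((~ b) | ((~ b) & 0))) | 0)
2. [or_false →] (((1 & b) ^ ((~ b) | ((~ b) & 0))) | 0)  →  ((1 & b) ^ ((~ b) | ((~ b) & 0)))
3. [absorb_or →] ((~ b) | ((~ b) & 0))  →  (~ b);  cost 8 ≤ 8, done

((1 & b) ^ (~ b))   [cost 8]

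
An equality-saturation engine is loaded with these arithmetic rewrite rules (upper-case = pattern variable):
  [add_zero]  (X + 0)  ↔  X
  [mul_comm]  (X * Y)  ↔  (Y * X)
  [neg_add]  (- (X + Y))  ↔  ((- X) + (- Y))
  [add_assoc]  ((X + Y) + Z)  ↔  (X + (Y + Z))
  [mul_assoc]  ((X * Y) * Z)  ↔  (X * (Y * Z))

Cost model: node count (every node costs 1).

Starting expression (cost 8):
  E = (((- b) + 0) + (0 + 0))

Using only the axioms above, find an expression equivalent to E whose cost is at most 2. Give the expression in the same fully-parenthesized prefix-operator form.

(- b)   [cost 2]

1. [add_zero →] (0 + 0)  →  0;  E = (((- b) + 0) + 0)
2. [add_zero →] (((- b) + 0) + 0)  →  ((- b) + 0)
3. [add_zero →] ((- b) + 0)  →  (- b);  cost 2 ≤ 2, done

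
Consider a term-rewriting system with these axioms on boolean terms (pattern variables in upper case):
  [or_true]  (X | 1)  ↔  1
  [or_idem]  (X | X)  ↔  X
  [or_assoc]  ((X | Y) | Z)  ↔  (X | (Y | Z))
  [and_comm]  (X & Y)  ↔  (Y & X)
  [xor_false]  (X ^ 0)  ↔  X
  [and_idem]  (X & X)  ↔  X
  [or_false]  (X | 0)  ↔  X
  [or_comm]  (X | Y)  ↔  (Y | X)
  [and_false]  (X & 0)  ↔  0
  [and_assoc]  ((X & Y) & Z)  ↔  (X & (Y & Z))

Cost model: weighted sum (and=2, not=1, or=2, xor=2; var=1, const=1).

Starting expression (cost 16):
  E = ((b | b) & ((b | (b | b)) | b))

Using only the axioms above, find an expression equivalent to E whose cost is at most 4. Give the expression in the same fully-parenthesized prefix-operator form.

(b | b)   [cost 4]

(1) (b | b)  =[or_idem →]=  b    ⊢ ((b | b) & ((b | b) | b))
(2) (b | b)  =[or_idem →]=  b    ⊢ ((b | b) & (b | b))
(3) ((b | b) & (b | b))  =[and_idem →]=  (b | b)    ⊢ cost 4, within 4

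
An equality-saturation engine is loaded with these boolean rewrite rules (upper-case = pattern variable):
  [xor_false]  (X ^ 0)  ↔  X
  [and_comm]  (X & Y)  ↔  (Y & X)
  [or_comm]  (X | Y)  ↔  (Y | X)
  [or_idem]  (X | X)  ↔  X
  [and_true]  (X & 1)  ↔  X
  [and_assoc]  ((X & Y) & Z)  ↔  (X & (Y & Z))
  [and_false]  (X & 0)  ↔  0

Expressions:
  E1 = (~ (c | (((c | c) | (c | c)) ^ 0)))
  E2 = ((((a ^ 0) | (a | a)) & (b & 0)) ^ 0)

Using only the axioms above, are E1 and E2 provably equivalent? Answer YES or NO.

NO

All listed rules preserve value, hence provable equivalence implies equal values everywhere; look for a separating assignment.
a=0, b=0, c=0 gives E1 ↦ 1, E2 ↦ 0; values differ ⇒ not provably equivalent.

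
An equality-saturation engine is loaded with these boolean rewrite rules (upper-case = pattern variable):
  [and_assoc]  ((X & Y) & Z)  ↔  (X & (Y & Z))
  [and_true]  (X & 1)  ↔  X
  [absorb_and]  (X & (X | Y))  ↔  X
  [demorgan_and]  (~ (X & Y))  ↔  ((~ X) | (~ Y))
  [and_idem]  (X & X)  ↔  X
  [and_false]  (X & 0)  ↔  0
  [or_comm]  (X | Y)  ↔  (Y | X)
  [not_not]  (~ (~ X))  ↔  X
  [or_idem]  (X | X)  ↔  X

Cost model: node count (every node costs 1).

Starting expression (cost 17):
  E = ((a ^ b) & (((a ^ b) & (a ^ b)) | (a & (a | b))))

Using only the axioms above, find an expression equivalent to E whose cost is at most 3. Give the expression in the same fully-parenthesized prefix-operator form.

(a ^ b)   [cost 3]

(1) (a & (a | b))  =[absorb_and →]=  a    ⊢ ((a ^ b) & (((a ^ b) & (a ^ b)) | a))
(2) ((a ^ b) & (a ^ b))  =[and_idem →]=  (a ^ b)    ⊢ ((a ^ b) & ((a ^ b) | a))
(3) ((a ^ b) & ((a ^ b) | a))  =[absorb_and →]=  (a ^ b)    ⊢ cost 3, within 3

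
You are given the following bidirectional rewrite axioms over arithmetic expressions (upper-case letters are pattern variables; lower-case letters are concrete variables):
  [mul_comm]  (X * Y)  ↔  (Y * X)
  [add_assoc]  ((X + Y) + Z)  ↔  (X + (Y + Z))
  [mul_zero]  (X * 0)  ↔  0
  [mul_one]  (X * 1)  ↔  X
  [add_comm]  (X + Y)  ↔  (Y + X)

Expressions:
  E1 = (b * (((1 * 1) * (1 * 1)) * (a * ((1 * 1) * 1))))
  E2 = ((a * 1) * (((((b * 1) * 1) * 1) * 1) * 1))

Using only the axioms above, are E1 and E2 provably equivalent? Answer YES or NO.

1. [mul_one →] ((1 * 1) * 1)  →  (1 * 1);  E1 = (b * (((1 * 1) * (1 * 1)) * (a * (1 * 1))))
2. [mul_one →] (1 * 1)  →  1;  E1 = (b * (((1 * 1) * (1 * 1)) * (a * 1)))
3. [mul_comm →] (((1 * 1) * (1 * 1)) * (a * 1))  →  ((a * 1) * ((1 * 1) * (1 * 1)));  E1 = (b * ((a * 1) * ((1 * 1) * (1 * 1))))
4. [mul_one →] (1 * 1)  →  1;  E1 = (b * ((a * 1) * ((1 * 1) * 1)))
5. [mul_one →] ((1 * 1) * 1)  →  (1 * 1);  E1 = (b * ((a * 1) * (1 * 1)))
6. [mul_one →] (1 * 1)  →  1;  E1 = (b * ((a * 1) * 1))
7. [mul_one →] ((a * 1) * 1)  →  (a * 1);  E1 = (b * (a * 1))
8. [mul_comm →] (b * (a * 1))  →  ((a * 1) * b)
9. [mul_one →] (a * 1)  →  a;  E1 = (a * b)
10. [mul_one ←] b  →  (b * 1);  E1 = (a * (b * 1))
11. [mul_one ←] b  →  (b * 1);  E1 = (a * ((b * 1) * 1))
12. [mul_one ←] a  →  (a * 1);  E1 = ((a * 1) * ((b * 1) * 1))
13. [mul_one ←] ((b * 1) * 1)  →  (((b * 1) * 1) * 1);  E1 = ((a * 1) * (((b * 1) * 1) * 1))
14. [mul_one ←] (b * 1)  →  ((b * 1) * 1);  E1 = ((a * 1) * ((((b * 1) * 1) * 1) * 1))
15. [mul_one ←] (b * 1)  →  ((b * 1) * 1);  this is E2

YES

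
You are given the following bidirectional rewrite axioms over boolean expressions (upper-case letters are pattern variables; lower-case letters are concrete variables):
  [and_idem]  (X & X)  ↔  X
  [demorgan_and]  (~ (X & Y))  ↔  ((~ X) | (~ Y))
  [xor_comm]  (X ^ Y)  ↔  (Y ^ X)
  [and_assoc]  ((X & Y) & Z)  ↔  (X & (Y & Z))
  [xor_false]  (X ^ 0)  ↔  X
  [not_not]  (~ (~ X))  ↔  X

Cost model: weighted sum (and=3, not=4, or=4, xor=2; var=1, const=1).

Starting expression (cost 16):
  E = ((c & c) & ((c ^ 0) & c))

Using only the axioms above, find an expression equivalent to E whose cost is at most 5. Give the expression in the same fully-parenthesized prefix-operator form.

1. [xor_false →] (c ^ 0)  →  c;  E = ((c & c) & (c & c))
2. [and_idem →] (c & c)  →  c;  E = ((c & c) & c)
3. [and_idem →] (c & c)  →  c;  cost 5 ≤ 5, done

(c & c)   [cost 5]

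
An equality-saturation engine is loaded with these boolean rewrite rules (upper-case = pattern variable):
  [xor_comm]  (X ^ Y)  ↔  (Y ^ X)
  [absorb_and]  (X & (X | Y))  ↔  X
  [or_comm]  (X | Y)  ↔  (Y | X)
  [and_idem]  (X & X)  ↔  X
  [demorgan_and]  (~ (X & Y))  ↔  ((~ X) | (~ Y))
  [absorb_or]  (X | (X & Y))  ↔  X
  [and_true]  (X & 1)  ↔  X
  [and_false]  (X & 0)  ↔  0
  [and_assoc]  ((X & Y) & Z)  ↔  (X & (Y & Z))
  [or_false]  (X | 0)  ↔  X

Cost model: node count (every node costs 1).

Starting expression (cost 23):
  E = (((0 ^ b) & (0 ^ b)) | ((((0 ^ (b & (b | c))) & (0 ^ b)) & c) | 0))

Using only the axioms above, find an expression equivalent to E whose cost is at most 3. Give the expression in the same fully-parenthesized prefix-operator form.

step 1: absorb_and (→) rewrites (b & (b | c)) into b, now (((0 ^ b) & (0 ^ b)) | ((((0 ^ b) & (0 ^ b)) & c) | 0))
step 2: or_false (→) rewrites ((((0 ^ b) & (0 ^ b)) & c) | 0) into (((0 ^ b) & (0 ^ b)) & c), now (((0 ^ b) & (0 ^ b)) | (((0 ^ b) & (0 ^ b)) & c))
step 3: absorb_or (→) rewrites (((0 ^ b) & (0 ^ b)) | (((0 ^ b) & (0 ^ b)) & c)) into ((0 ^ b) & (0 ^ b))
step 4: and_idem (→) rewrites ((0 ^ b) & (0 ^ b)) into (0 ^ b), reaching cost 3 (bound 3)

(0 ^ b)   [cost 3]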